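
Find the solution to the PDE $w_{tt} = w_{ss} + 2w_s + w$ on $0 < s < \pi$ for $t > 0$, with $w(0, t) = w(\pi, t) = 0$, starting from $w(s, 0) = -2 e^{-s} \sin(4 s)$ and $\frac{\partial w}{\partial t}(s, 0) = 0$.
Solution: Substitute $w = e^{-s}u$.
Then $w_s = e^{-s}(u_s - u)$, $w_{ss} = e^{-s}(u_{ss} - 2u_s + u)$, $w_{tt} = e^{-s}u_{tt}$; substituting and dividing by $e^{-s}$, the lower-order terms cancel: $u_{tt} = u_{ss}$ (standard wave equation).
Data for $u$: $u(s,0) = e^{s}w(s,0) = -2 \sin(4 s)$; $u_t(s,0) = e^{s}w_t(s,0) = 0$. The boundary conditions carry over: $u(0,t) = u(\pi,t) = 0$.
Separating variables: $u = \sum [A_n \cos(\omega_n t) + B_n \sin(\omega_n t)] \sin(ns)$, $\omega_n = n$. From ICs: $A_4=-2$.
So $u(s,t) = -2 \sin(4 s) \cos(4 t)$, and $w(s,t) = e^{-s}u(s,t)$.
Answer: $w(s, t) = -2 e^{-s} \sin(4 s) \cos(4 t)$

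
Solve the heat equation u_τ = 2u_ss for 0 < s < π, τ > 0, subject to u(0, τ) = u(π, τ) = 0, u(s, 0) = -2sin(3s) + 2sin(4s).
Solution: Separating variables: u = Σ c_n exp(-2n²τ) sin(ns). From u(s,0) = -2sin(3s) + 2sin(4s): c_3=-2, c_4=2.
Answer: u(s, τ) = -2exp(-18τ)sin(3s) + 2exp(-32τ)sin(4s)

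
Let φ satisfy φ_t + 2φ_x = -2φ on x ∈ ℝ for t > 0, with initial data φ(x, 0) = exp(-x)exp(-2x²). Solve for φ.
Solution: Substitute φ = exp(-x)u, i.e. u = exp(x)φ.
By the product rule, φ_x = exp(-x)(u_x - u), φ_t = exp(-x)u_t.
Substituting into the PDE and dividing by exp(-x): u_t + 2(u_x - u) = -2u.
The lower-order terms cancel, leaving the standard advection equation u_t + 2u_x = 0.
Initial data for u: u(x,0) = exp(x)φ(x,0) = exp(-2x²).
Solve for u:
  By method of characteristics (waves move right with speed 2):
  Along characteristics x - 2t = const, u is constant, so u(x,t) = f(x - 2t) with f = u(·, 0).
Hence u(x,t) = exp(-2(-2t + x)²).
Transform back: φ(x,t) = exp(-x)u(x,t).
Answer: φ(x, t) = exp(-x)exp(-2(-2t + x)²)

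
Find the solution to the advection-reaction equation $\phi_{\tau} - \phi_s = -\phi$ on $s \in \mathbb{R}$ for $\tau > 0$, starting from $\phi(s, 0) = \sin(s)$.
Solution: Substitute $\phi = e^{-\tau}u$.
Then $\phi_{\tau} = e^{-\tau}(u_{\tau} - u)$, $\phi_s = e^{-\tau}u_s$; substituting and dividing by $e^{-\tau}$, the lower-order terms cancel: $u_{\tau} - u_s = 0$ (standard advection equation).
Data for $u$: $u(s,0) = \phi(s,0) = \sin(s)$.
By characteristics ($ds/d\tau = -1$), $u(s,\tau) = f(s + \tau)$ with $f = u( \cdot , 0)$.
So $u(s,\tau) = \sin(s + \tau)$, and $\phi(s,\tau) = e^{-\tau}u(s,\tau)$.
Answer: $\phi(s, \tau) = e^{-\tau} \sin(\tau + s)$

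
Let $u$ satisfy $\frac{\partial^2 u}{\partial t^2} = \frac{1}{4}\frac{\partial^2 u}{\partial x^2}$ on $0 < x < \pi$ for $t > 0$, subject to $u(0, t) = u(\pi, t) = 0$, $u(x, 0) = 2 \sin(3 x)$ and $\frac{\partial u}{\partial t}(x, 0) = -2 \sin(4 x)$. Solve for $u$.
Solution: Using separation of variables $u = X(x)T(t)$:
Eigenfunctions: $\sin(nx)$, $n = 1, 2, 3, \ldots$
General solution: $u(x, t) = \sum [A_n \cos(n t/2) + B_n \sin(n t/2)] \sin(nx)$
From $u(x,0) = 2 \sin(3 x)$: $A_3=2$. From $u_t(x,0) = -2 \sin(4 x)$, using $u_t(x,0) = \sum \omega_n B_n \sin(nx)$ with $\omega_n = n/2$: $B_4 = (-2)/2 = -1$.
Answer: $u(x, t) = - \sin(2 t) \sin(4 x) + 2 \sin(3 x) \cos(3 t/2)$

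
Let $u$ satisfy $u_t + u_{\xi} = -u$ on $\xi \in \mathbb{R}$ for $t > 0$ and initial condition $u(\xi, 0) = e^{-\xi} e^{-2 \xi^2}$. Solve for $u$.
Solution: Substitute $u = e^{-\xi}w$, i.e. $w = e^{\xi}u$.
By the product rule, $u_{\xi} = e^{-\xi}(w_{\xi} - w)$, $u_t = e^{-\xi}w_t$.
Substituting into the PDE and dividing by $e^{-\xi}$: $w_t + (w_{\xi} - w) = -w$.
The lower-order terms cancel, leaving the standard advection equation $w_t + w_{\xi} = 0$.
Initial data for $w$: $w(\xi,0) = e^{\xi}u(\xi,0) = e^{-2 \xi^2}$.
Solve for $w$:
  By method of characteristics (waves move right with speed 1):
  Along characteristics $\xi - t =$ const, $w$ is constant, so $w(\xi,t) = f(\xi - t)$ with $f = w( \cdot , 0)$.
Hence $w(\xi,t) = e^{-2 (-t + \xi)^2}$.
Transform back: $u(\xi,t) = e^{-\xi}w(\xi,t)$.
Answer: $u(\xi, t) = e^{-\xi} e^{-2 (\xi - t)^2}$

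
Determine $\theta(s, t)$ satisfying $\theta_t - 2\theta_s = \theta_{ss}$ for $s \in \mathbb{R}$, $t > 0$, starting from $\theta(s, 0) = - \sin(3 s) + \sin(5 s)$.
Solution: Moving frame: $\eta = s + 2t$, $\sigma = t$, $\theta = u(\eta,\sigma)$, so $\theta_t = u_{\sigma} + 2u_{\eta}$ and $\theta_{ss} = u_{\eta\eta}$.
Hence $\theta_t - 2\theta_s = u_{\sigma}$ and the PDE becomes the heat equation $u_{\sigma} = u_{\eta\eta}$ on $\eta \in \mathbb{R}$.
Initial data: $u(\eta,0) = \theta(\eta,0) = - \sin(3 \eta) + \sin(5 \eta)$. Each mode $\sin(n\eta)$ decays as $e^{-n^2\sigma}$ on $\mathbb{R}$, so $u(\eta,\sigma) = \sum c_n e^{-n^2\sigma} \sin(n\eta)$ with $c_3=-1, c_5=1$: $u(\eta,\sigma) = - e^{-9 \sigma} \sin(3 \eta) + e^{-25 \sigma} \sin(5 \eta)$.
Substituting back: $\theta(s,t) = u(s + 2t, t)$.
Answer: $\theta(s, t) = - e^{-9 t} \sin(3 s + 6 t) + e^{-25 t} \sin(5 s + 10 t)$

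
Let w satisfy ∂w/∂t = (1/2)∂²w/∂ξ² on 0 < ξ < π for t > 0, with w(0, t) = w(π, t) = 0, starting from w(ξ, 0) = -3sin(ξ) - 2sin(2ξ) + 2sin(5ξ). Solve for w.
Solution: Using separation of variables w = X(ξ)T(t):
Eigenfunctions: sin(nξ), n = 1, 2, 3, ...
General solution: w(ξ, t) = Σ c_n sin(nξ) exp(-n² t/2)
Matching w(ξ,0) = -3sin(ξ) - 2sin(2ξ) + 2sin(5ξ) term by term: c_1=-3, c_2=-2, c_5=2.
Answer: w(ξ, t) = -2exp(-2t)sin(2ξ) - 3exp(-t/2)sin(ξ) + 2exp(-25t/2)sin(5ξ)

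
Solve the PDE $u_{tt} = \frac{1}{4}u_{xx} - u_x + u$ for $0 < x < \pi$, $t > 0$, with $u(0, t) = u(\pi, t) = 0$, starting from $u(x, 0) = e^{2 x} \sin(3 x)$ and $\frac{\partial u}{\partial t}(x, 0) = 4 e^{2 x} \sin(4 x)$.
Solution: Substitute $u = e^{2x}w$, i.e. $w = e^{-2x}u$.
By the product rule, $u_x = e^{2x}(w_x + 2w)$, $u_{xx} = e^{2x}(w_{xx} + 4w_x + 4w)$, $u_{tt} = e^{2x}w_{tt}$.
Substituting into the PDE and dividing by $e^{2x}$: $w_{tt} = \frac{1}{4}(w_{xx} + 4w_x + 4w) - (w_x + 2w) + w$.
The lower-order terms cancel, leaving the standard wave equation $w_{tt} = \frac{1}{4}w_{xx}$.
Initial data for $w$: $w(x,0) = e^{-2x}u(x,0) = \sin(3 x)$; $w_t(x,0) = e^{-2x}u_t(x,0) = 4 \sin(4 x)$. The boundary conditions carry over: $w(0,t) = w(\pi,t) = 0$.
Solve for $w$:
  Using separation of variables $w = X(x)T(t)$:
  Eigenfunctions: $\sin(nx)$, $n = 1, 2, 3, \ldots$
  General solution: $w(x, t) = \sum [A_n \cos(n t/2) + B_n \sin(n t/2)] \sin(nx)$
  From $w(x,0) = \sin(3 x)$: $A_3=1$. From $w_t(x,0) = 4 \sin(4 x)$, using $w_t(x,0) = \sum \omega_n B_n \sin(nx)$ with $\omega_n = n/2$: $B_4 = 4/2 = 2$.
Hence $w(x,t) = 2 \sin(2 t) \sin(4 x) + \sin(3 x) \cos(3 t/2)$.
Transform back: $u(x,t) = e^{2x}w(x,t)$.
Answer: $u(x, t) = 2 e^{2 x} \sin(2 t) \sin(4 x) + e^{2 x} \sin(3 x) \cos(3 t/2)$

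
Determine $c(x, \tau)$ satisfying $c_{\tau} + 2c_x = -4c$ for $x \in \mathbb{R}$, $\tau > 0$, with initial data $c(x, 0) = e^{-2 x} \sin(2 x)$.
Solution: Substitute $c = e^{-2x}u$, i.e. $u = e^{2x}c$.
By the product rule, $c_x = e^{-2x}(u_x - 2u)$, $c_{\tau} = e^{-2x}u_{\tau}$.
Substituting into the PDE and dividing by $e^{-2x}$: $u_{\tau} + 2(u_x - 2u) = -4u$.
The lower-order terms cancel, leaving the standard advection equation $u_{\tau} + 2u_x = 0$.
Initial data for $u$: $u(x,0) = e^{2x}c(x,0) = \sin(2 x)$.
Solve for $u$:
  By method of characteristics (waves move right with speed 2):
  Along characteristics $x - 2\tau =$ const, $u$ is constant, so $u(x,\tau) = f(x - 2\tau)$ with $f = u( \cdot , 0)$.
Hence $u(x,\tau) = \sin(2 x - 4 \tau)$.
Transform back: $c(x,\tau) = e^{-2x}u(x,\tau)$.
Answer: $c(x, \tau) = - e^{-2 x} \sin(4 \tau - 2 x)$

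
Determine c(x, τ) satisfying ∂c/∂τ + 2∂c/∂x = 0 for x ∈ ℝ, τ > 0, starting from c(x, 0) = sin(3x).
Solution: By method of characteristics (waves move right with speed 2):
Along characteristics x - 2τ = const, c is constant, so c(x,τ) = f(x - 2τ) with f = c(·, 0).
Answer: c(x, τ) = sin(3x - 6τ)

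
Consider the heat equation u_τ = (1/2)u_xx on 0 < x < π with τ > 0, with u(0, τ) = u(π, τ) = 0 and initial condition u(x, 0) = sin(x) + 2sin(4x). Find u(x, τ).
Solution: Using separation of variables u = X(x)T(τ):
Eigenfunctions: sin(nx), n = 1, 2, 3, ...
General solution: u(x, τ) = Σ c_n sin(nx) exp(-n² τ/2)
Matching u(x,0) = sin(x) + 2sin(4x) term by term: c_1=1, c_4=2.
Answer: u(x, τ) = 2exp(-8τ)sin(4x) + exp(-τ/2)sin(x)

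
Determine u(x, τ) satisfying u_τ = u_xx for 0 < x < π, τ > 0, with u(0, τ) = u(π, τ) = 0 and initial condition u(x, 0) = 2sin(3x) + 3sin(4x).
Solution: Separating variables: u = Σ c_n exp(-n²τ) sin(nx). From u(x,0) = 2sin(3x) + 3sin(4x): c_3=2, c_4=3.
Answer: u(x, τ) = 2exp(-9τ)sin(3x) + 3exp(-16τ)sin(4x)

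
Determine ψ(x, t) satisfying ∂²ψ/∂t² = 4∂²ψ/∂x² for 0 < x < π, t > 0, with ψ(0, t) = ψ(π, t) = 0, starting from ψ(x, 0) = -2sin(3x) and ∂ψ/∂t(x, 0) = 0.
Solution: Separating variables: ψ = Σ [A_n cos(ω_n t) + B_n sin(ω_n t)] sin(nx), ω_n = 2n. From ICs: A_3=-2.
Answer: ψ(x, t) = -2sin(3x)cos(6t)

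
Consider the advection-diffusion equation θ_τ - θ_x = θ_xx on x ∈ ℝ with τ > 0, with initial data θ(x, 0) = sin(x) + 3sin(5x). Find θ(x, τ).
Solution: Change to a moving frame: let η = x + τ, σ = τ and write θ(x,τ) = u(η,σ).
By the chain rule θ_τ = u_σ + u_η, θ_x = u_η, θ_xx = u_ηη.
Then θ_τ - θ_x = u_σ: the advection term cancels and the PDE becomes the heat equation u_σ = u_ηη on η ∈ ℝ.
Initial data: u(η,0) = θ(η,0) = sin(η) + 3sin(5η).
On η ∈ ℝ each mode satisfies (sin(nη))″ = -n² sin(nη), so exp(-n²σ) sin(nη) solves the heat equation; by superposition u(η,σ) = Σ c_n exp(-n²σ) sin(nη).
Reading off the coefficients: c_1=1, c_5=3, so u(η,σ) = exp(-σ)sin(η) + 3exp(-25σ)sin(5η).
Substituting back η = x + τ, σ = τ: θ(x,τ) = u(x + τ, τ).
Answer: θ(x, τ) = exp(-τ)sin(x + τ) + 3exp(-25τ)sin(5x + 5τ)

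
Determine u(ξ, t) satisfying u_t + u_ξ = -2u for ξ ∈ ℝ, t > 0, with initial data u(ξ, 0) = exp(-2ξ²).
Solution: Substitute u = exp(-2t)w.
Then u_t = exp(-2t)(w_t - 2w), u_ξ = exp(-2t)w_ξ; substituting and dividing by exp(-2t), the lower-order terms cancel: w_t + w_ξ = 0 (standard advection equation).
Data for w: w(ξ,0) = u(ξ,0) = exp(-2ξ²).
By characteristics (dξ/dt = 1), w(ξ,t) = f(ξ - t) with f = w(·, 0).
So w(ξ,t) = exp(-2(-t + ξ)²), and u(ξ,t) = exp(-2t)w(ξ,t).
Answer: u(ξ, t) = exp(-2t)exp(-2(-t + ξ)²)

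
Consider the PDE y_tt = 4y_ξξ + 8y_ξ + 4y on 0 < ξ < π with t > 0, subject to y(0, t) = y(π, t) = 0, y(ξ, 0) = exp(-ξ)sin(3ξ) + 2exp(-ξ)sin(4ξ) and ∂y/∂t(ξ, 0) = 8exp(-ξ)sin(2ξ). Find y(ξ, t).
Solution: Substitute y = exp(-ξ)u, i.e. u = exp(ξ)y.
By the product rule, y_ξ = exp(-ξ)(u_ξ - u), y_ξξ = exp(-ξ)(u_ξξ - 2u_ξ + u), y_tt = exp(-ξ)u_tt.
Substituting into the PDE and dividing by exp(-ξ): u_tt = 4(u_ξξ - 2u_ξ + u) + 8(u_ξ - u) + 4u.
The lower-order terms cancel, leaving the standard wave equation u_tt = 4u_ξξ.
Initial data for u: u(ξ,0) = exp(ξ)y(ξ,0) = sin(3ξ) + 2sin(4ξ); u_t(ξ,0) = exp(ξ)y_t(ξ,0) = 8sin(2ξ). The boundary conditions carry over: u(0,t) = u(π,t) = 0.
Solve for u:
  Using separation of variables u = X(ξ)T(t):
  Eigenfunctions: sin(nξ), n = 1, 2, 3, ...
  General solution: u(ξ, t) = Σ [A_n cos(2n t) + B_n sin(2n t)] sin(nξ)
  From u(ξ,0) = sin(3ξ) + 2sin(4ξ): A_3=1, A_4=2. From u_t(ξ,0) = 8sin(2ξ), using u_t(ξ,0) = Σ ω_n B_n sin(nξ) with ω_n = 2n: B_2 = 8/4 = 2.
Hence u(ξ,t) = 2sin(4t)sin(2ξ) + sin(3ξ)cos(6t) + 2sin(4ξ)cos(8t).
Transform back: y(ξ,t) = exp(-ξ)u(ξ,t).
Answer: y(ξ, t) = 2exp(-ξ)sin(4t)sin(2ξ) + exp(-ξ)sin(3ξ)cos(6t) + 2exp(-ξ)sin(4ξ)cos(8t)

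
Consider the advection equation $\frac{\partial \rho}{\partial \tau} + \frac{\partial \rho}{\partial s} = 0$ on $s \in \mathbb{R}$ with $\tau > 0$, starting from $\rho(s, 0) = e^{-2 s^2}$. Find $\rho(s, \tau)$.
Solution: By characteristics ($ds/d\tau = 1$), $\rho(s,\tau) = f(s - \tau)$ with $f = \rho( \cdot , 0)$.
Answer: $\rho(s, \tau) = e^{-2 (-\tau + s)^2}$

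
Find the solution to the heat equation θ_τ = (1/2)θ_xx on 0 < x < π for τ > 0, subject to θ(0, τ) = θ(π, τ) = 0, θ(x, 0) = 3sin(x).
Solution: Separating variables: θ = Σ c_n exp(-n²τ/2) sin(nx). From θ(x,0) = 3sin(x): c_1=3.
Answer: θ(x, τ) = 3exp(-τ/2)sin(x)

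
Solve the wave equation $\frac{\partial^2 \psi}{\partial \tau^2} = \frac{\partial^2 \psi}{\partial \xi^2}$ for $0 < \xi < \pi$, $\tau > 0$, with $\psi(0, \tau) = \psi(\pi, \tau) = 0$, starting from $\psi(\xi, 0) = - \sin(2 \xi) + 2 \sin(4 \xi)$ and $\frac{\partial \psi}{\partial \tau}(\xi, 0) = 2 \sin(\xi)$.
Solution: Separating variables: $\psi = \sum [A_n \cos(\omega_n \tau) + B_n \sin(\omega_n \tau)] \sin(n\xi)$, $\omega_n = n$. From ICs ($B_n$ = velocity coefficient / $\omega_n$): $A_2=-1, A_4=2, B_1=2$.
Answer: $\psi(\xi, \tau) = 2 \sin(\tau) \sin(\xi) -  \sin(2 \xi) \cos(2 \tau) + 2 \sin(4 \xi) \cos(4 \tau)$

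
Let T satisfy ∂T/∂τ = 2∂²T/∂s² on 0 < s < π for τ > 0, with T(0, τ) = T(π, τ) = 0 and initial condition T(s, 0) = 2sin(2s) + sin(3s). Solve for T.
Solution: Using separation of variables T = X(s)G(τ):
Eigenfunctions: sin(ns), n = 1, 2, 3, ...
General solution: T(s, τ) = Σ c_n sin(ns) exp(-2n² τ)
Matching T(s,0) = 2sin(2s) + sin(3s) term by term: c_2=2, c_3=1.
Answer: T(s, τ) = 2exp(-8τ)sin(2s) + exp(-18τ)sin(3s)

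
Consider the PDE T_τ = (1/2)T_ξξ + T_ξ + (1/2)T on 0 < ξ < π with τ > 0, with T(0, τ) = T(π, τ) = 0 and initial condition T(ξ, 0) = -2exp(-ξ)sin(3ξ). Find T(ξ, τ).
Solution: Substitute T = exp(-ξ)u, i.e. u = exp(ξ)T.
By the product rule, T_ξ = exp(-ξ)(u_ξ - u), T_ξξ = exp(-ξ)(u_ξξ - 2u_ξ + u), T_τ = exp(-ξ)u_τ.
Substituting into the PDE and dividing by exp(-ξ): u_τ = (1/2)(u_ξξ - 2u_ξ + u) + (u_ξ - u) + (1/2)u.
The lower-order terms cancel, leaving the standard heat equation u_τ = (1/2)u_ξξ.
Initial data for u: u(ξ,0) = exp(ξ)T(ξ,0) = -2sin(3ξ). The boundary conditions carry over: u(0,τ) = u(π,τ) = 0.
Solve for u:
  Using separation of variables u = X(ξ)G(τ):
  Eigenfunctions: sin(nξ), n = 1, 2, 3, ...
  General solution: u(ξ, τ) = Σ c_n sin(nξ) exp(-n² τ/2)
  Matching u(ξ,0) = -2sin(3ξ) term by term: c_3=-2.
Hence u(ξ,τ) = -2exp(-9τ/2)sin(3ξ).
Transform back: T(ξ,τ) = exp(-ξ)u(ξ,τ).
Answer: T(ξ, τ) = -2exp(-ξ)exp(-9τ/2)sin(3ξ)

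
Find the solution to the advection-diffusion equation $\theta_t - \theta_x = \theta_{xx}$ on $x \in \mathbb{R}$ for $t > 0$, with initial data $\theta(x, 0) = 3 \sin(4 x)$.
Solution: Change to a moving frame: let $\eta = x + t$, $\sigma = t$ and write $\theta(x,t) = u(\eta,\sigma)$.
By the chain rule $\theta_t = u_{\sigma} + u_{\eta}$, $\theta_x = u_{\eta}$, $\theta_{xx} = u_{\eta\eta}$.
Then $\theta_t - \theta_x = u_{\sigma}$: the advection term cancels and the PDE becomes the heat equation $u_{\sigma} = u_{\eta\eta}$ on $\eta \in \mathbb{R}$.
Initial data: $u(\eta,0) = \theta(\eta,0) = 3 \sin(4 \eta)$.
On $\eta \in \mathbb{R}$ each mode satisfies $(\sin(n\eta))'' = -n^2 \sin(n\eta)$, so $e^{-n^2\sigma} \sin(n\eta)$ solves the heat equation; by superposition $u(\eta,\sigma) = \sum c_n e^{-n^2\sigma} \sin(n\eta)$.
Reading off the coefficients: $c_4=3$, so $u(\eta,\sigma) = 3 e^{-16 \sigma} \sin(4 \eta)$.
Substituting back $\eta = x + t$, $\sigma = t$: $\theta(x,t) = u(x + t, t)$.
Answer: $\theta(x, t) = 3 e^{-16 t} \sin(4 t + 4 x)$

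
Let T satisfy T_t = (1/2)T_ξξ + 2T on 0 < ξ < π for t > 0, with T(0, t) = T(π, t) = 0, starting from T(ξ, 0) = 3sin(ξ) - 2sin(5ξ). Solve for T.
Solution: Substitute T = exp(2t)u.
Then T_t = exp(2t)(u_t + 2u), T_ξξ = exp(2t)u_ξξ; substituting and dividing by exp(2t), the lower-order terms cancel: u_t = (1/2)u_ξξ (standard heat equation).
Data for u: u(ξ,0) = T(ξ,0) = 3sin(ξ) - 2sin(5ξ). The boundary conditions carry over: u(0,t) = u(π,t) = 0.
Separating variables: u = Σ c_n exp(-n²t/2) sin(nξ). From u(ξ,0) = 3sin(ξ) - 2sin(5ξ): c_1=3, c_5=-2.
So u(ξ,t) = 3exp(-t/2)sin(ξ) - 2exp(-25t/2)sin(5ξ), and T(ξ,t) = exp(2t)u(ξ,t).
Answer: T(ξ, t) = 3exp(3t/2)sin(ξ) - 2exp(-21t/2)sin(5ξ)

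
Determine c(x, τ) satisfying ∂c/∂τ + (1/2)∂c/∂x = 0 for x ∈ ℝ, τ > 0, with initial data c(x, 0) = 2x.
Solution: By characteristics (dx/dτ = 1/2), c(x,τ) = f(x - (1/2)τ) with f = c(·, 0).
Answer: c(x, τ) = 2x - τ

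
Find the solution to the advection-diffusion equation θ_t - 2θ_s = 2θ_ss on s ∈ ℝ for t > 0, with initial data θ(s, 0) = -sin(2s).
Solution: Moving frame: η = s + 2t, σ = t, θ = u(η,σ), so θ_t = u_σ + 2u_η and θ_ss = u_ηη.
Hence θ_t - 2θ_s = u_σ and the PDE becomes the heat equation u_σ = 2u_ηη on η ∈ ℝ.
Initial data: u(η,0) = θ(η,0) = -sin(2η). Each mode sin(nη) decays as exp(-2n²σ) on ℝ, so u(η,σ) = Σ c_n exp(-2n²σ) sin(nη) with c_2=-1: u(η,σ) = -exp(-8σ)sin(2η).
Substituting back: θ(s,t) = u(s + 2t, t).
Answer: θ(s, t) = -exp(-8t)sin(2s + 4t)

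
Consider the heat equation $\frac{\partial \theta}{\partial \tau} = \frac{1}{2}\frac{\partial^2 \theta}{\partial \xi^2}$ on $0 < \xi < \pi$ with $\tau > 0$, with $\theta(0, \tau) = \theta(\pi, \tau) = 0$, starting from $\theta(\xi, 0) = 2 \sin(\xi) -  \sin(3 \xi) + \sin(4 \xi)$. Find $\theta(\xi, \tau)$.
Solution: Separating variables: $\theta = \sum c_n e^{-n^2\tau/2} \sin(n\xi)$. From $\theta(\xi,0) = 2 \sin(\xi) - \sin(3 \xi) + \sin(4 \xi)$: $c_1=2, c_3=-1, c_4=1$.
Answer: $\theta(\xi, \tau) = e^{-8 \tau} \sin(4 \xi) + 2 e^{-\tau/2} \sin(\xi) -  e^{-9 \tau/2} \sin(3 \xi)$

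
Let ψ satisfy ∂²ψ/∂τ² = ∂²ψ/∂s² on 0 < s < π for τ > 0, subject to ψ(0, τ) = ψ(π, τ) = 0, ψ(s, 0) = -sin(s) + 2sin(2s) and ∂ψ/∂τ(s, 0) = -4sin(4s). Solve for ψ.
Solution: Using separation of variables ψ = X(s)T(τ):
Eigenfunctions: sin(ns), n = 1, 2, 3, ...
General solution: ψ(s, τ) = Σ [A_n cos(n τ) + B_n sin(n τ)] sin(ns)
From ψ(s,0) = -sin(s) + 2sin(2s): A_1=-1, A_2=2. From ψ_τ(s,0) = -4sin(4s), using ψ_τ(s,0) = Σ ω_n B_n sin(ns) with ω_n = n: B_4 = (-4)/4 = -1.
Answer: ψ(s, τ) = -sin(s)cos(τ) + 2sin(2s)cos(2τ) - sin(4s)sin(4τ)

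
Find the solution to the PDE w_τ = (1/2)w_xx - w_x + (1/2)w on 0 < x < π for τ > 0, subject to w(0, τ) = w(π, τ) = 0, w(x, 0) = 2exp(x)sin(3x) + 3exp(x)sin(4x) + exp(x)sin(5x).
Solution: Substitute w = exp(x)u.
Then w_x = exp(x)(u_x + u), w_xx = exp(x)(u_xx + 2u_x + u), w_τ = exp(x)u_τ; substituting and dividing by exp(x), the lower-order terms cancel: u_τ = (1/2)u_xx (standard heat equation).
Data for u: u(x,0) = exp(-x)w(x,0) = 2sin(3x) + 3sin(4x) + sin(5x). The boundary conditions carry over: u(0,τ) = u(π,τ) = 0.
Separating variables: u = Σ c_n exp(-n²τ/2) sin(nx). From u(x,0) = 2sin(3x) + 3sin(4x) + sin(5x): c_3=2, c_4=3, c_5=1.
So u(x,τ) = 3exp(-8τ)sin(4x) + 2exp(-9τ/2)sin(3x) + exp(-25τ/2)sin(5x), and w(x,τ) = exp(x)u(x,τ).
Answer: w(x, τ) = 3exp(x)exp(-8τ)sin(4x) + 2exp(x)exp(-9τ/2)sin(3x) + exp(x)exp(-25τ/2)sin(5x)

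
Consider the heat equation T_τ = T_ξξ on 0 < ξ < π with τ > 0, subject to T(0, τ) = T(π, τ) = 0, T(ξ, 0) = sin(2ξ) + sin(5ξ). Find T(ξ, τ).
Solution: Using separation of variables T = X(ξ)G(τ):
Eigenfunctions: sin(nξ), n = 1, 2, 3, ...
General solution: T(ξ, τ) = Σ c_n sin(nξ) exp(-n² τ)
Matching T(ξ,0) = sin(2ξ) + sin(5ξ) term by term: c_2=1, c_5=1.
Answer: T(ξ, τ) = exp(-4τ)sin(2ξ) + exp(-25τ)sin(5ξ)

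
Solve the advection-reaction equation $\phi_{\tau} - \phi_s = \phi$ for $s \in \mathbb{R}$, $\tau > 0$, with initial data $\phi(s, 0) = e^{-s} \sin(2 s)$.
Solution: Substitute $\phi = e^{-s}u$, i.e. $u = e^{s}\phi$.
By the product rule, $\phi_s = e^{-s}(u_s - u)$, $\phi_{\tau} = e^{-s}u_{\tau}$.
Substituting into the PDE and dividing by $e^{-s}$: $u_{\tau} - (u_s - u) = u$.
The lower-order terms cancel, leaving the standard advection equation $u_{\tau} - u_s = 0$.
Initial data for $u$: $u(s,0) = e^{s}\phi(s,0) = \sin(2 s)$.
Solve for $u$:
  By method of characteristics (waves move left with speed 1):
  Along characteristics $s + \tau =$ const, $u$ is constant, so $u(s,\tau) = f(s + \tau)$ with $f = u( \cdot , 0)$.
Hence $u(s,\tau) = \sin(2 s + 2 \tau)$.
Transform back: $\phi(s,\tau) = e^{-s}u(s,\tau)$.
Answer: $\phi(s, \tau) = e^{-s} \sin(2 \tau + 2 s)$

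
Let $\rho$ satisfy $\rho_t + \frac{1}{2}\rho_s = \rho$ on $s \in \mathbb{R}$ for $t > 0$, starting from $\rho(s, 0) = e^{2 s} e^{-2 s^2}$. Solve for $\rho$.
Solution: Substitute $\rho = e^{2s}u$.
Then $\rho_s = e^{2s}(u_s + 2u)$, $\rho_t = e^{2s}u_t$; substituting and dividing by $e^{2s}$, the lower-order terms cancel: $u_t + \frac{1}{2}u_s = 0$ (standard advection equation).
Data for $u$: $u(s,0) = e^{-2s}\rho(s,0) = e^{-2 s^2}$.
By characteristics ($ds/dt = 1/2$), $u(s,t) = f(s - \frac{1}{2}t)$ with $f = u( \cdot , 0)$.
So $u(s,t) = e^{-2 (s - t/2)^2}$, and $\rho(s,t) = e^{2s}u(s,t)$.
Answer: $\rho(s, t) = e^{2 s} e^{-2 (s - t/2)^2}$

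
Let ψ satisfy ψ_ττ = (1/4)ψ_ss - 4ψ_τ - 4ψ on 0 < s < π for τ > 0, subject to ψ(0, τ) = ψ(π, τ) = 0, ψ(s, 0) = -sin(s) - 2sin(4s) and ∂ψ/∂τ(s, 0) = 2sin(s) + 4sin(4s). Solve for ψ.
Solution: Substitute ψ = exp(-2τ)u, i.e. u = exp(2τ)ψ.
By the product rule, ψ_τ = exp(-2τ)(u_τ - 2u), ψ_ττ = exp(-2τ)(u_ττ - 4u_τ + 4u), ψ_ss = exp(-2τ)u_ss.
Substituting into the PDE and dividing by exp(-2τ): u_ττ - 4u_τ + 4u = (1/4)u_ss - 4(u_τ - 2u) - 4u.
The lower-order terms cancel, leaving the standard wave equation u_ττ = (1/4)u_ss.
Initial data for u: u(s,0) = ψ(s,0) = -sin(s) - 2sin(4s); u_τ(s,0) = ψ_τ(s,0) + 2ψ(s,0) = 0. The boundary conditions carry over: u(0,τ) = u(π,τ) = 0.
Solve for u:
  Using separation of variables u = X(s)T(τ):
  Eigenfunctions: sin(ns), n = 1, 2, 3, ...
  General solution: u(s, τ) = Σ [A_n cos(n τ/2) + B_n sin(n τ/2)] sin(ns)
  From u(s,0) = -sin(s) - 2sin(4s): A_1=-1, A_4=-2. From u_τ(s,0) = 0: all B_n = 0.
Hence u(s,τ) = -sin(s)cos(τ/2) - 2sin(4s)cos(2τ).
Transform back: ψ(s,τ) = exp(-2τ)u(s,τ).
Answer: ψ(s, τ) = -exp(-2τ)sin(s)cos(τ/2) - 2exp(-2τ)sin(4s)cos(2τ)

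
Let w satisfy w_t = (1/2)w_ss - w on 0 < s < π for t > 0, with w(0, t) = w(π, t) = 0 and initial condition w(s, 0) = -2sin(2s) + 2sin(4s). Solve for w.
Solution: Substitute w = exp(-t)u.
Then w_t = exp(-t)(u_t - u), w_ss = exp(-t)u_ss; substituting and dividing by exp(-t), the lower-order terms cancel: u_t = (1/2)u_ss (standard heat equation).
Data for u: u(s,0) = w(s,0) = -2sin(2s) + 2sin(4s). The boundary conditions carry over: u(0,t) = u(π,t) = 0.
Separating variables: u = Σ c_n exp(-n²t/2) sin(ns). From u(s,0) = -2sin(2s) + 2sin(4s): c_2=-2, c_4=2.
So u(s,t) = -2exp(-2t)sin(2s) + 2exp(-8t)sin(4s), and w(s,t) = exp(-t)u(s,t).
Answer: w(s, t) = -2exp(-3t)sin(2s) + 2exp(-9t)sin(4s)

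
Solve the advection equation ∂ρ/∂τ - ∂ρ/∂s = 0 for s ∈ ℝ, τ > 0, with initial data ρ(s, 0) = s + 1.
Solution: By characteristics (ds/dτ = -1), ρ(s,τ) = f(s + τ) with f = ρ(·, 0).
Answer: ρ(s, τ) = s + τ + 1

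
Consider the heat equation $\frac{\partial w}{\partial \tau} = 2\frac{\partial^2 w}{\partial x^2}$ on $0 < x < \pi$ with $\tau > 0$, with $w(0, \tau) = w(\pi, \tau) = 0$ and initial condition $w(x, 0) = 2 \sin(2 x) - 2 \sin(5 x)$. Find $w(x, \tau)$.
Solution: Using separation of variables $w = X(x)T(\tau)$:
Eigenfunctions: $\sin(nx)$, $n = 1, 2, 3, \ldots$
General solution: $w(x, \tau) = \sum c_n \sin(nx) e^{-2n^2 \tau}$
Matching $w(x,0) = 2 \sin(2 x) - 2 \sin(5 x)$ term by term: $c_2=2, c_5=-2$.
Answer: $w(x, \tau) = 2 e^{-8 \tau} \sin(2 x) - 2 e^{-50 \tau} \sin(5 x)$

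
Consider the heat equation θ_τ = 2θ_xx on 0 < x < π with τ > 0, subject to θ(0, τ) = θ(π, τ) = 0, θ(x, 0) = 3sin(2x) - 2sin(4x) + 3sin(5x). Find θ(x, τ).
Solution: Separating variables: θ = Σ c_n exp(-2n²τ) sin(nx). From θ(x,0) = 3sin(2x) - 2sin(4x) + 3sin(5x): c_2=3, c_4=-2, c_5=3.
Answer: θ(x, τ) = 3exp(-8τ)sin(2x) - 2exp(-32τ)sin(4x) + 3exp(-50τ)sin(5x)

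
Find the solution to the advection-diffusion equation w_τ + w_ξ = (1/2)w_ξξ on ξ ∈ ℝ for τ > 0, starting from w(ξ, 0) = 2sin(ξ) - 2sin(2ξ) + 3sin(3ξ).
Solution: Change to a moving frame: let η = ξ - τ, σ = τ and write w(ξ,τ) = u(η,σ).
By the chain rule w_τ = u_σ - u_η, w_ξ = u_η, w_ξξ = u_ηη.
Then w_τ + w_ξ = u_σ: the advection term cancels and the PDE becomes the heat equation u_σ = (1/2)u_ηη on η ∈ ℝ.
Initial data: u(η,0) = w(η,0) = 2sin(η) - 2sin(2η) + 3sin(3η).
On η ∈ ℝ each mode satisfies (sin(nη))″ = -n² sin(nη), so exp(-n²σ/2) sin(nη) solves the heat equation; by superposition u(η,σ) = Σ c_n exp(-n²σ/2) sin(nη).
Reading off the coefficients: c_1=2, c_2=-2, c_3=3, so u(η,σ) = -2exp(-2σ)sin(2η) + 2exp(-σ/2)sin(η) + 3exp(-9σ/2)sin(3η).
Substituting back η = ξ - τ, σ = τ: w(ξ,τ) = u(ξ - τ, τ).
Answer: w(ξ, τ) = -2exp(-2τ)sin(2ξ - 2τ) + 2exp(-τ/2)sin(ξ - τ) + 3exp(-9τ/2)sin(3ξ - 3τ)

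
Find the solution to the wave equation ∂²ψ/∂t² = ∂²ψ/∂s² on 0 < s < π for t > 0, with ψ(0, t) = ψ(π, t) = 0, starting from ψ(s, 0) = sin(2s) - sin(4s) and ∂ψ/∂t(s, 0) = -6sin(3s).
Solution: Using separation of variables ψ = X(s)T(t):
Eigenfunctions: sin(ns), n = 1, 2, 3, ...
General solution: ψ(s, t) = Σ [A_n cos(n t) + B_n sin(n t)] sin(ns)
From ψ(s,0) = sin(2s) - sin(4s): A_2=1, A_4=-1. From ψ_t(s,0) = -6sin(3s), using ψ_t(s,0) = Σ ω_n B_n sin(ns) with ω_n = n: B_3 = (-6)/3 = -2.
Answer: ψ(s, t) = sin(2s)cos(2t) - 2sin(3s)sin(3t) - sin(4s)cos(4t)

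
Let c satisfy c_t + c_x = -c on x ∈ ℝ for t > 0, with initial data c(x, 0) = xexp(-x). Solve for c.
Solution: Substitute c = exp(-x)u.
Then c_x = exp(-x)(u_x - u), c_t = exp(-x)u_t; substituting and dividing by exp(-x), the lower-order terms cancel: u_t + u_x = 0 (standard advection equation).
Data for u: u(x,0) = exp(x)c(x,0) = x.
By characteristics (dx/dt = 1), u(x,t) = f(x - t) with f = u(·, 0).
So u(x,t) = -t + x, and c(x,t) = exp(-x)u(x,t).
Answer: c(x, t) = -texp(-x) + xexp(-x)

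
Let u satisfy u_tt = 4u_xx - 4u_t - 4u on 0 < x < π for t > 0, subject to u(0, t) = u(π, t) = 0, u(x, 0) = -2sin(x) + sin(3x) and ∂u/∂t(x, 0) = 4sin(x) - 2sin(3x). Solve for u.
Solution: Substitute u = exp(-2t)w, i.e. w = exp(2t)u.
By the product rule, u_t = exp(-2t)(w_t - 2w), u_tt = exp(-2t)(w_tt - 4w_t + 4w), u_xx = exp(-2t)w_xx.
Substituting into the PDE and dividing by exp(-2t): w_tt - 4w_t + 4w = 4w_xx - 4(w_t - 2w) - 4w.
The lower-order terms cancel, leaving the standard wave equation w_tt = 4w_xx.
Initial data for w: w(x,0) = u(x,0) = -2sin(x) + sin(3x); w_t(x,0) = u_t(x,0) + 2u(x,0) = 0. The boundary conditions carry over: w(0,t) = w(π,t) = 0.
Solve for w:
  Using separation of variables w = X(x)T(t):
  Eigenfunctions: sin(nx), n = 1, 2, 3, ...
  General solution: w(x, t) = Σ [A_n cos(2n t) + B_n sin(2n t)] sin(nx)
  From w(x,0) = -2sin(x) + sin(3x): A_1=-2, A_3=1. From w_t(x,0) = 0: all B_n = 0.
Hence w(x,t) = -2sin(x)cos(2t) + sin(3x)cos(6t).
Transform back: u(x,t) = exp(-2t)w(x,t).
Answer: u(x, t) = -2exp(-2t)sin(x)cos(2t) + exp(-2t)sin(3x)cos(6t)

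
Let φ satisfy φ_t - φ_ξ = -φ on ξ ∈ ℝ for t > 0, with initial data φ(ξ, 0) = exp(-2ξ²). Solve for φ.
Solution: Substitute φ = exp(-t)u, i.e. u = exp(t)φ.
By the product rule, φ_t = exp(-t)(u_t - u), φ_ξ = exp(-t)u_ξ.
Substituting into the PDE and dividing by exp(-t): u_t - u - u_ξ = -u.
The lower-order terms cancel, leaving the standard advection equation u_t - u_ξ = 0.
Initial data for u: u(ξ,0) = φ(ξ,0) = exp(-2ξ²).
Solve for u:
  By method of characteristics (waves move left with speed 1):
  Along characteristics ξ + t = const, u is constant, so u(ξ,t) = f(ξ + t) with f = u(·, 0).
Hence u(ξ,t) = exp(-2(t + ξ)²).
Transform back: φ(ξ,t) = exp(-t)u(ξ,t).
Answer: φ(ξ, t) = exp(-t)exp(-2(t + ξ)²)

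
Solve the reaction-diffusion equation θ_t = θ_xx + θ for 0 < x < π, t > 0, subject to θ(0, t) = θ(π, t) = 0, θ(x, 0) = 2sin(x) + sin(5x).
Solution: Substitute θ = exp(t)u, i.e. u = exp(-t)θ.
By the product rule, θ_t = exp(t)(u_t + u), θ_xx = exp(t)u_xx.
Substituting into the PDE and dividing by exp(t): u_t + u = u_xx + u.
The lower-order terms cancel, leaving the standard heat equation u_t = u_xx.
Initial data for u: u(x,0) = θ(x,0) = 2sin(x) + sin(5x). The boundary conditions carry over: u(0,t) = u(π,t) = 0.
Solve for u:
  Using separation of variables u = X(x)G(t):
  Eigenfunctions: sin(nx), n = 1, 2, 3, ...
  General solution: u(x, t) = Σ c_n sin(nx) exp(-n² t)
  Matching u(x,0) = 2sin(x) + sin(5x) term by term: c_1=2, c_5=1.
Hence u(x,t) = 2exp(-t)sin(x) + exp(-25t)sin(5x).
Transform back: θ(x,t) = exp(t)u(x,t).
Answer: θ(x, t) = 2sin(x) + exp(-24t)sin(5x)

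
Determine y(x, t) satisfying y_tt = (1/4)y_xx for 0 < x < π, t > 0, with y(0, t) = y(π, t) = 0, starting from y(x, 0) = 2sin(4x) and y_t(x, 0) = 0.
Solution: Separating variables: y = Σ [A_n cos(ω_n t) + B_n sin(ω_n t)] sin(nx), ω_n = n/2. From ICs: A_4=2.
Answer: y(x, t) = 2sin(4x)cos(2t)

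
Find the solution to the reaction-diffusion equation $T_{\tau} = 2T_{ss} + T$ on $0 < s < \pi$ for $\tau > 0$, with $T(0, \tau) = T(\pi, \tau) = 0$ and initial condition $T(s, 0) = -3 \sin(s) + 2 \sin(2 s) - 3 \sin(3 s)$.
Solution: Substitute $T = e^{\tau}u$, i.e. $u = e^{-\tau}T$.
By the product rule, $T_{\tau} = e^{\tau}(u_{\tau} + u)$, $T_{ss} = e^{\tau}u_{ss}$.
Substituting into the PDE and dividing by $e^{\tau}$: $u_{\tau} + u = 2u_{ss} + u$.
The lower-order terms cancel, leaving the standard heat equation $u_{\tau} = 2u_{ss}$.
Initial data for $u$: $u(s,0) = T(s,0) = -3 \sin(s) + 2 \sin(2 s) - 3 \sin(3 s)$. The boundary conditions carry over: $u(0,\tau) = u(\pi,\tau) = 0$.
Solve for $u$:
  Using separation of variables $u = X(s)G(\tau)$:
  Eigenfunctions: $\sin(ns)$, $n = 1, 2, 3, \ldots$
  General solution: $u(s, \tau) = \sum c_n \sin(ns) e^{-2n^2 \tau}$
  Matching $u(s,0) = -3 \sin(s) + 2 \sin(2 s) - 3 \sin(3 s)$ term by term: $c_1=-3, c_2=2, c_3=-3$.
Hence $u(s,\tau) = -3 e^{-2 \tau} \sin(s) + 2 e^{-8 \tau} \sin(2 s) - 3 e^{-18 \tau} \sin(3 s)$.
Transform back: $T(s,\tau) = e^{\tau}u(s,\tau)$.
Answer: $T(s, \tau) = -3 e^{-\tau} \sin(s) + 2 e^{-7 \tau} \sin(2 s) - 3 e^{-17 \tau} \sin(3 s)$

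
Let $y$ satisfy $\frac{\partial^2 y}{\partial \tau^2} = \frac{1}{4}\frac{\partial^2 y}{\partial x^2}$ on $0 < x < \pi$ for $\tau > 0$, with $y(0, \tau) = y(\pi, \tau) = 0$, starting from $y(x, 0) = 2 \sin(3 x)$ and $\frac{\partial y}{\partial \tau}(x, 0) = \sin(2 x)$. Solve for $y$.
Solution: Separating variables: $y = \sum [A_n \cos(\omega_n \tau) + B_n \sin(\omega_n \tau)] \sin(nx)$, $\omega_n = n/2$. From ICs ($B_n$ = velocity coefficient / $\omega_n$): $A_3=2, B_2=1$.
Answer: $y(x, \tau) = \sin(\tau) \sin(2 x) + 2 \sin(3 x) \cos(3 \tau/2)$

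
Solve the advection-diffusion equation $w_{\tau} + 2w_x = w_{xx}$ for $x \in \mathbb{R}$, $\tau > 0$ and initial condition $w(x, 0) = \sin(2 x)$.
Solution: Moving frame: $\eta = x - 2\tau$, $\sigma = \tau$, $w = u(\eta,\sigma)$, so $w_{\tau} = u_{\sigma} - 2u_{\eta}$ and $w_{xx} = u_{\eta\eta}$.
Hence $w_{\tau} + 2w_x = u_{\sigma}$ and the PDE becomes the heat equation $u_{\sigma} = u_{\eta\eta}$ on $\eta \in \mathbb{R}$.
Initial data: $u(\eta,0) = w(\eta,0) = \sin(2 \eta)$. Each mode $\sin(n\eta)$ decays as $e^{-n^2\sigma}$ on $\mathbb{R}$, so $u(\eta,\sigma) = \sum c_n e^{-n^2\sigma} \sin(n\eta)$ with $c_2=1$: $u(\eta,\sigma) = e^{-4 \sigma} \sin(2 \eta)$.
Substituting back: $w(x,\tau) = u(x - 2\tau, \tau)$.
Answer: $w(x, \tau) = - e^{-4 \tau} \sin(4 \tau - 2 x)$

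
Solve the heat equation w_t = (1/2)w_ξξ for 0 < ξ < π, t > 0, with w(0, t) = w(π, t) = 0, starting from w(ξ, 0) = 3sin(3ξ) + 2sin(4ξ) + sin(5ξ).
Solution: Using separation of variables w = X(ξ)T(t):
Eigenfunctions: sin(nξ), n = 1, 2, 3, ...
General solution: w(ξ, t) = Σ c_n sin(nξ) exp(-n² t/2)
Matching w(ξ,0) = 3sin(3ξ) + 2sin(4ξ) + sin(5ξ) term by term: c_3=3, c_4=2, c_5=1.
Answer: w(ξ, t) = 2exp(-8t)sin(4ξ) + 3exp(-9t/2)sin(3ξ) + exp(-25t/2)sin(5ξ)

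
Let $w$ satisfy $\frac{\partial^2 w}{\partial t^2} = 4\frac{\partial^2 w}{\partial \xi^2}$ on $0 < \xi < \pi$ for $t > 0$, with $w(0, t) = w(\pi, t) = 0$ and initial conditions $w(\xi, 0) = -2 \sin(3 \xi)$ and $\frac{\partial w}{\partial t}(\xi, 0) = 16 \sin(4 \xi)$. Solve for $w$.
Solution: Separating variables: $w = \sum [A_n \cos(\omega_n t) + B_n \sin(\omega_n t)] \sin(n\xi)$, $\omega_n = 2n$. From ICs ($B_n$ = velocity coefficient / $\omega_n$): $A_3=-2, B_4=2$.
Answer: $w(\xi, t) = -2 \sin(3 \xi) \cos(6 t) + 2 \sin(4 \xi) \sin(8 t)$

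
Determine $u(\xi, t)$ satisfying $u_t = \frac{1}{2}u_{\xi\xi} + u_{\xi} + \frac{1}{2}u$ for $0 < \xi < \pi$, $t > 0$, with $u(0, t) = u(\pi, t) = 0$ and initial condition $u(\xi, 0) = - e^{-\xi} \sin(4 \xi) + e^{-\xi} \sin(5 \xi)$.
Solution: Substitute $u = e^{-\xi}w$.
Then $u_{\xi} = e^{-\xi}(w_{\xi} - w)$, $u_{\xi\xi} = e^{-\xi}(w_{\xi\xi} - 2w_{\xi} + w)$, $u_t = e^{-\xi}w_t$; substituting and dividing by $e^{-\xi}$, the lower-order terms cancel: $w_t = \frac{1}{2}w_{\xi\xi}$ (standard heat equation).
Data for $w$: $w(\xi,0) = e^{\xi}u(\xi,0) = - \sin(4 \xi) + \sin(5 \xi)$. The boundary conditions carry over: $w(0,t) = w(\pi,t) = 0$.
Separating variables: $w = \sum c_n e^{-n^2t/2} \sin(n\xi)$. From $w(\xi,0) = - \sin(4 \xi) + \sin(5 \xi)$: $c_4=-1, c_5=1$.
So $w(\xi,t) = - e^{-8 t} \sin(4 \xi) + e^{-25 t/2} \sin(5 \xi)$, and $u(\xi,t) = e^{-\xi}w(\xi,t)$.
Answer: $u(\xi, t) = - e^{-\xi} e^{-8 t} \sin(4 \xi) + e^{-\xi} e^{-25 t/2} \sin(5 \xi)$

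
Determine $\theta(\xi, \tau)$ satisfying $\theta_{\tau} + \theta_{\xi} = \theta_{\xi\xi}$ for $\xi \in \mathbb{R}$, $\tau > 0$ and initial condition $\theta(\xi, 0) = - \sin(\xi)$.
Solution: Change to a moving frame: let $\eta = \xi - \tau$, $\sigma = \tau$ and write $\theta(\xi,\tau) = u(\eta,\sigma)$.
By the chain rule $\theta_{\tau} = u_{\sigma} - u_{\eta}$, $\theta_{\xi} = u_{\eta}$, $\theta_{\xi\xi} = u_{\eta\eta}$.
Then $\theta_{\tau} + \theta_{\xi} = u_{\sigma}$: the advection term cancels and the PDE becomes the heat equation $u_{\sigma} = u_{\eta\eta}$ on $\eta \in \mathbb{R}$.
Initial data: $u(\eta,0) = \theta(\eta,0) = - \sin(\eta)$.
On $\eta \in \mathbb{R}$ each mode satisfies $(\sin(n\eta))'' = -n^2 \sin(n\eta)$, so $e^{-n^2\sigma} \sin(n\eta)$ solves the heat equation; by superposition $u(\eta,\sigma) = \sum c_n e^{-n^2\sigma} \sin(n\eta)$.
Reading off the coefficients: $c_1=-1$, so $u(\eta,\sigma) = - e^{-\sigma} \sin(\eta)$.
Substituting back $\eta = \xi - \tau$, $\sigma = \tau$: $\theta(\xi,\tau) = u(\xi - \tau, \tau)$.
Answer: $\theta(\xi, \tau) = e^{-\tau} \sin(\tau - \xi)$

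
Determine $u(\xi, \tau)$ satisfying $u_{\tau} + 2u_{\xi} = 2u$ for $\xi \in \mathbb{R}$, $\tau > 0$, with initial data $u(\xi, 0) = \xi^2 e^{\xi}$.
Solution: Substitute $u = e^{\xi}w$, i.e. $w = e^{-\xi}u$.
By the product rule, $u_{\xi} = e^{\xi}(w_{\xi} + w)$, $u_{\tau} = e^{\xi}w_{\tau}$.
Substituting into the PDE and dividing by $e^{\xi}$: $w_{\tau} + 2(w_{\xi} + w) = 2w$.
The lower-order terms cancel, leaving the standard advection equation $w_{\tau} + 2w_{\xi} = 0$.
Initial data for $w$: $w(\xi,0) = e^{-\xi}u(\xi,0) = \xi^2$.
Solve for $w$:
  By method of characteristics (waves move right with speed 2):
  Along characteristics $\xi - 2\tau =$ const, $w$ is constant, so $w(\xi,\tau) = f(\xi - 2\tau)$ with $f = w( \cdot , 0)$.
Hence $w(\xi,\tau) = \xi^2 - 4 \xi \tau + 4 \tau^2$.
Transform back: $u(\xi,\tau) = e^{\xi}w(\xi,\tau)$.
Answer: $u(\xi, \tau) = 4 \tau^2 e^{\xi} - 4 \tau \xi e^{\xi} + \xi^2 e^{\xi}$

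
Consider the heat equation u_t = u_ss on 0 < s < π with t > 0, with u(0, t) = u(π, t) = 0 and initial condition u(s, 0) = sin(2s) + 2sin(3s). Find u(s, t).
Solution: Separating variables: u = Σ c_n exp(-n²t) sin(ns). From u(s,0) = sin(2s) + 2sin(3s): c_2=1, c_3=2.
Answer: u(s, t) = exp(-4t)sin(2s) + 2exp(-9t)sin(3s)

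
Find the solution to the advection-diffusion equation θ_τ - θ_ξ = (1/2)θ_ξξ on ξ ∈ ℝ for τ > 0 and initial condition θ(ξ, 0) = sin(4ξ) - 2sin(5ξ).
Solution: Change to a moving frame: let η = ξ + τ, σ = τ and write θ(ξ,τ) = u(η,σ).
By the chain rule θ_τ = u_σ + u_η, θ_ξ = u_η, θ_ξξ = u_ηη.
Then θ_τ - θ_ξ = u_σ: the advection term cancels and the PDE becomes the heat equation u_σ = (1/2)u_ηη on η ∈ ℝ.
Initial data: u(η,0) = θ(η,0) = sin(4η) - 2sin(5η).
On η ∈ ℝ each mode satisfies (sin(nη))″ = -n² sin(nη), so exp(-n²σ/2) sin(nη) solves the heat equation; by superposition u(η,σ) = Σ c_n exp(-n²σ/2) sin(nη).
Reading off the coefficients: c_4=1, c_5=-2, so u(η,σ) = exp(-8σ)sin(4η) - 2exp(-25σ/2)sin(5η).
Substituting back η = ξ + τ, σ = τ: θ(ξ,τ) = u(ξ + τ, τ).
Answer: θ(ξ, τ) = exp(-8τ)sin(4ξ + 4τ) - 2exp(-25τ/2)sin(5ξ + 5τ)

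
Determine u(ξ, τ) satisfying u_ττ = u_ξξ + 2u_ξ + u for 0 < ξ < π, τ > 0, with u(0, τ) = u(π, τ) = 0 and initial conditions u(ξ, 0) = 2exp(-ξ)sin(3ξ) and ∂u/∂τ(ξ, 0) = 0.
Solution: Substitute u = exp(-ξ)w, i.e. w = exp(ξ)u.
By the product rule, u_ξ = exp(-ξ)(w_ξ - w), u_ξξ = exp(-ξ)(w_ξξ - 2w_ξ + w), u_ττ = exp(-ξ)w_ττ.
Substituting into the PDE and dividing by exp(-ξ): w_ττ = (w_ξξ - 2w_ξ + w) + 2(w_ξ - w) + w.
The lower-order terms cancel, leaving the standard wave equation w_ττ = w_ξξ.
Initial data for w: w(ξ,0) = exp(ξ)u(ξ,0) = 2sin(3ξ); w_τ(ξ,0) = exp(ξ)u_τ(ξ,0) = 0. The boundary conditions carry over: w(0,τ) = w(π,τ) = 0.
Solve for w:
  Using separation of variables w = X(ξ)T(τ):
  Eigenfunctions: sin(nξ), n = 1, 2, 3, ...
  General solution: w(ξ, τ) = Σ [A_n cos(n τ) + B_n sin(n τ)] sin(nξ)
  From w(ξ,0) = 2sin(3ξ): A_3=2. From w_τ(ξ,0) = 0: all B_n = 0.
Hence w(ξ,τ) = 2sin(3ξ)cos(3τ).
Transform back: u(ξ,τ) = exp(-ξ)w(ξ,τ).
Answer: u(ξ, τ) = 2exp(-ξ)sin(3ξ)cos(3τ)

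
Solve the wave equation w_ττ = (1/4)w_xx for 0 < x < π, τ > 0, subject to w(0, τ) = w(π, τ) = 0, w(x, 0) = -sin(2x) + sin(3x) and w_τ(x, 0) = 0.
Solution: Separating variables: w = Σ [A_n cos(ω_n τ) + B_n sin(ω_n τ)] sin(nx), ω_n = n/2. From ICs: A_2=-1, A_3=1.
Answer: w(x, τ) = -sin(2x)cos(τ) + sin(3x)cos(3τ/2)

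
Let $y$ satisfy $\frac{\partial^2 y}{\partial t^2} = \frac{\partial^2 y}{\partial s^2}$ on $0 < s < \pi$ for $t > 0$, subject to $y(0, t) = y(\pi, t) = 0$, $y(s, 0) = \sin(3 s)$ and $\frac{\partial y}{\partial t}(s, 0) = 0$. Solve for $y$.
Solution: Using separation of variables $y = X(s)T(t)$:
Eigenfunctions: $\sin(ns)$, $n = 1, 2, 3, \ldots$
General solution: $y(s, t) = \sum [A_n \cos(n t) + B_n \sin(n t)] \sin(ns)$
From $y(s,0) = \sin(3 s)$: $A_3=1$. From $y_t(s,0) = 0$: all $B_n = 0$.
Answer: $y(s, t) = \sin(3 s) \cos(3 t)$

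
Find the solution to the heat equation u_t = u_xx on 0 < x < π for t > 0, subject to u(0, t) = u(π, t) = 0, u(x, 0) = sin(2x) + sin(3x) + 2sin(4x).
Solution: Using separation of variables u = X(x)T(t):
Eigenfunctions: sin(nx), n = 1, 2, 3, ...
General solution: u(x, t) = Σ c_n sin(nx) exp(-n² t)
Matching u(x,0) = sin(2x) + sin(3x) + 2sin(4x) term by term: c_2=1, c_3=1, c_4=2.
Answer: u(x, t) = exp(-4t)sin(2x) + exp(-9t)sin(3x) + 2exp(-16t)sin(4x)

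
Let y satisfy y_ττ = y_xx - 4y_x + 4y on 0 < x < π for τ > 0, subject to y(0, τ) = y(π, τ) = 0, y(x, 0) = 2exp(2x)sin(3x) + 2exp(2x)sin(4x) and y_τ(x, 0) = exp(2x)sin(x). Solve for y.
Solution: Substitute y = exp(2x)u, i.e. u = exp(-2x)y.
By the product rule, y_x = exp(2x)(u_x + 2u), y_xx = exp(2x)(u_xx + 4u_x + 4u), y_ττ = exp(2x)u_ττ.
Substituting into the PDE and dividing by exp(2x): u_ττ = (u_xx + 4u_x + 4u) - 4(u_x + 2u) + 4u.
The lower-order terms cancel, leaving the standard wave equation u_ττ = u_xx.
Initial data for u: u(x,0) = exp(-2x)y(x,0) = 2sin(3x) + 2sin(4x); u_τ(x,0) = exp(-2x)y_τ(x,0) = sin(x). The boundary conditions carry over: u(0,τ) = u(π,τ) = 0.
Solve for u:
  Using separation of variables u = X(x)T(τ):
  Eigenfunctions: sin(nx), n = 1, 2, 3, ...
  General solution: u(x, τ) = Σ [A_n cos(n τ) + B_n sin(n τ)] sin(nx)
  From u(x,0) = 2sin(3x) + 2sin(4x): A_3=2, A_4=2. From u_τ(x,0) = sin(x), using u_τ(x,0) = Σ ω_n B_n sin(nx) with ω_n = n: B_1 = 1/1 = 1.
Hence u(x,τ) = sin(x)sin(τ) + 2sin(3x)cos(3τ) + 2sin(4x)cos(4τ).
Transform back: y(x,τ) = exp(2x)u(x,τ).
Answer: y(x, τ) = exp(2x)sin(x)sin(τ) + 2exp(2x)sin(3x)cos(3τ) + 2exp(2x)sin(4x)cos(4τ)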